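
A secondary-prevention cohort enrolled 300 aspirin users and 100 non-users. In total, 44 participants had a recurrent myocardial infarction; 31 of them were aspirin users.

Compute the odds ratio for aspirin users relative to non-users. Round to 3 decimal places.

OR ≈ 0.771

aspirin users without the outcome: 300 − 31 = 269
non-users with the outcome: 44 − 31 = 13
non-users without the outcome: 100 − 13 = 87
OR = (31 × 87) / (269 × 13) = 2697/3497 ≈ 0.771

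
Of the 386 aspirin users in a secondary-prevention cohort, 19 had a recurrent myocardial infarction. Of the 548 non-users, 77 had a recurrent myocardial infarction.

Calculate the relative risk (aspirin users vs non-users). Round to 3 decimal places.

risk, aspirin users = 19/386 = 0.04922
risk, non-users = 77/548 = 0.14051
RR = 0.04922 / 0.14051 = 0.350

RR ≈ 0.350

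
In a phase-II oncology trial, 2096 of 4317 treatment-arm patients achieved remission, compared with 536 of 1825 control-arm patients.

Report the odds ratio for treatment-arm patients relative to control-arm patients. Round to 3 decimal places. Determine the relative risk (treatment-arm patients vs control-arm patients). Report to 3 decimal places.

odds, treatment-arm patients = 2096/2221 = 0.9437
odds, control-arm patients = 536/1289 = 0.4158
OR = 0.9437 / 0.4158 = 2.270
risk, treatment-arm patients = 2096/4317 = 0.4855
risk, control-arm patients = 536/1825 = 0.2937
RR = 0.4855 / 0.2937 = 1.653

OR = 2.270; RR = 1.653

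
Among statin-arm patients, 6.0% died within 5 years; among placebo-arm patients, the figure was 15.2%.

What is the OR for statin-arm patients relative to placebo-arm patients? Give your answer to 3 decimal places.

0.356

odds, statin-arm patients = 0.0600/0.9400 = 0.0638
odds, placebo-arm patients = 0.1520/0.8480 = 0.1792
OR = 0.0638 / 0.1792 = 0.356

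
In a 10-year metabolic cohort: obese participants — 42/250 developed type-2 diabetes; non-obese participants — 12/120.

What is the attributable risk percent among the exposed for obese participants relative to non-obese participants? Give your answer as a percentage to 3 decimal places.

risk, obese participants = 42/250 = 0.1680
risk, non-obese participants = 12/120 = 0.1000
AR% = (0.1680 − 0.1000) / 0.1680 = 0.4048 → 40.476%

AR%: 40.476%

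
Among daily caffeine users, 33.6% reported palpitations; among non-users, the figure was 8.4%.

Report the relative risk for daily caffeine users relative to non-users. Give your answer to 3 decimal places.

RR = 0.3360 / 0.0840 = 4.000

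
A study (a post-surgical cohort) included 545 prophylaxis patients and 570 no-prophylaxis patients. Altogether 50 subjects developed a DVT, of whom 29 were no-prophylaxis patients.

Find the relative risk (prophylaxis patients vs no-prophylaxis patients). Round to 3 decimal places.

prophylaxis patients with the outcome: 50 − 29 = 21
prophylaxis patients without the outcome: 545 − 21 = 524
no-prophylaxis patients without the outcome: 570 − 29 = 541
risk, prophylaxis patients = 21/545 = 0.03853
risk, no-prophylaxis patients = 29/570 = 0.05088
RR = 0.03853 / 0.05088 = 0.757

RR: 0.757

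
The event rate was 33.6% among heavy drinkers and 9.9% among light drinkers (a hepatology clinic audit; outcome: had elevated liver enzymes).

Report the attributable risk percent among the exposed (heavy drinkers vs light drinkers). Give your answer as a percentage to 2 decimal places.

AR% = (0.3360 − 0.0990) / 0.3360 = 0.7054 → 70.54%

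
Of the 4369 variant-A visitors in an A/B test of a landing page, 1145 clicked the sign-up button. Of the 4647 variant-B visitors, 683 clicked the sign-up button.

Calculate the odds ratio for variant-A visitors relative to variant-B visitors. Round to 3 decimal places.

OR = (1145 × 3964) / (3224 × 683) = 4538780/2201992 ≈ 2.061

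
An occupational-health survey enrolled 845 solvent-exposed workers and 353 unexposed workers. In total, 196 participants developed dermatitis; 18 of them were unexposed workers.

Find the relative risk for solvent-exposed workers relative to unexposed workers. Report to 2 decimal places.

solvent-exposed workers with the outcome: 196 − 18 = 178
solvent-exposed workers without the outcome: 845 − 178 = 667
unexposed workers without the outcome: 353 − 18 = 335
risk, solvent-exposed workers = 178/845 = 0.2107
risk, unexposed workers = 18/353 = 0.0510
RR = 0.2107 / 0.0510 = 4.13

4.13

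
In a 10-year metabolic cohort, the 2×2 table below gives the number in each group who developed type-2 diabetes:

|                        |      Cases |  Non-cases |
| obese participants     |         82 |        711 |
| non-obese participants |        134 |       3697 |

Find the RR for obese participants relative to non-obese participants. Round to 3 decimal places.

risk, obese participants = 82/793 = 0.10340
risk, non-obese participants = 134/3831 = 0.03498
RR = 0.10340 / 0.03498 = 2.956

2.956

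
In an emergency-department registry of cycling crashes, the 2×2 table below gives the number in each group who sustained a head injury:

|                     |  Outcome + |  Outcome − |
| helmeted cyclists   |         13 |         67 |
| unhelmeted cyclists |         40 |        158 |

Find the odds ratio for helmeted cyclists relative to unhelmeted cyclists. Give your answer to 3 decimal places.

odds, helmeted cyclists = 13/67 = 0.1940
odds, unhelmeted cyclists = 40/158 = 0.2532
OR = 0.1940 / 0.2532 = 0.766

0.766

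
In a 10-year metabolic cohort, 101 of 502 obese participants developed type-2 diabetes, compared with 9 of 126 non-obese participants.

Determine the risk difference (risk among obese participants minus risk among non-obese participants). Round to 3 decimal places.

RD: 0.130

risk, obese participants = 101/502 = 0.2012
risk, non-obese participants = 9/126 = 0.0714
risk difference = 0.2012 − 0.0714 = 0.130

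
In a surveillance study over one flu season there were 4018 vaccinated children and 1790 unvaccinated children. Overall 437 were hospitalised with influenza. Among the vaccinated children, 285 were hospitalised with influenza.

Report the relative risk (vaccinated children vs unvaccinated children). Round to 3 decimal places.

vaccinated children without the outcome: 4018 − 285 = 3733
unvaccinated children with the outcome: 437 − 285 = 152
unvaccinated children without the outcome: 1790 − 152 = 1638
risk, vaccinated children = 285/4018 = 0.0709
risk, unvaccinated children = 152/1790 = 0.0849
RR = 0.0709 / 0.0849 = 0.835

RR ≈ 0.835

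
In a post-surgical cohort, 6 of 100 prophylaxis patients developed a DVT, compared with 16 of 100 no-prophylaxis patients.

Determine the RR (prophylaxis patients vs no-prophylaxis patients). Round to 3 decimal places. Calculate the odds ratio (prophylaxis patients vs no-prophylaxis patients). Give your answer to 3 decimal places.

risk, prophylaxis patients = 6/100 = 0.0600
risk, no-prophylaxis patients = 16/100 = 0.1600
RR = 0.0600 / 0.1600 = 0.375
odds, prophylaxis patients = 6/94 = 0.0638
odds, no-prophylaxis patients = 16/84 = 0.1905
OR = 0.0638 / 0.1905 = 0.335

RR = 0.375; OR = 0.335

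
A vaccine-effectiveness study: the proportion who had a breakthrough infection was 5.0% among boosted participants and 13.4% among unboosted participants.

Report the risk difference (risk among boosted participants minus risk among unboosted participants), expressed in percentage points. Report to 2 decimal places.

-8.40

risk difference = 0.0500 − 0.1340 = -0.0840 → -8.40 percentage points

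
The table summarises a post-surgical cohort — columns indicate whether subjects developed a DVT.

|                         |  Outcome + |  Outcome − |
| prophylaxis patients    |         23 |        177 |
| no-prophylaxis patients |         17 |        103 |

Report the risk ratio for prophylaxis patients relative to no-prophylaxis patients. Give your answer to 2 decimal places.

risk, prophylaxis patients = 23/200 = 0.1150
risk, no-prophylaxis patients = 17/120 = 0.1417
RR = 0.1150 / 0.1417 = 0.81

RR: 0.81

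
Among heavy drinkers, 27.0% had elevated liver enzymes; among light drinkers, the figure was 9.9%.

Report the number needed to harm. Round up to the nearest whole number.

NNH ≈ 6

absolute risk difference = 0.171000
1 / 0.171000 = 5.848 → round up → 6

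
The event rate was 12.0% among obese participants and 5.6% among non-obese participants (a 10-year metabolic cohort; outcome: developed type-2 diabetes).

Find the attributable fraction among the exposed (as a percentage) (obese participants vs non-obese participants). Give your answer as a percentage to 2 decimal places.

AR% = (0.1200 − 0.0560) / 0.1200 = 0.5333 → 53.33%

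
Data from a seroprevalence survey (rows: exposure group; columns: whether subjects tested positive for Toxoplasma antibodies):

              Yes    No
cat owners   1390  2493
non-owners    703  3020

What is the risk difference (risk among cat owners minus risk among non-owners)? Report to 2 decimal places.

risk, cat owners = 1390/3883 = 0.3580
risk, non-owners = 703/3723 = 0.1888
risk difference = 0.3580 − 0.1888 = 0.17

RD = 0.17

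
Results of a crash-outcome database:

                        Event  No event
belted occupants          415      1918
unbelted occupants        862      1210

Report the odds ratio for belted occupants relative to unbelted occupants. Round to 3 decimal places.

OR = (415 × 1210) / (1918 × 862) = 502150/1653316 ≈ 0.304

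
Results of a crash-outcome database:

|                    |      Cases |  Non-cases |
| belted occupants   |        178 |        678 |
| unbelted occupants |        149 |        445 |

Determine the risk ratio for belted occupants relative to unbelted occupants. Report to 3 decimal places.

0.829

risk, belted occupants = 178/856 = 0.2079
risk, unbelted occupants = 149/594 = 0.2508
RR = 0.2079 / 0.2508 = 0.829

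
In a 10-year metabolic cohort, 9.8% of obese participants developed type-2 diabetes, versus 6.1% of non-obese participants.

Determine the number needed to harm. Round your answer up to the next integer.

NNH = 28

absolute risk difference = 0.037000
1 / 0.037000 = 27.027 → round up → 28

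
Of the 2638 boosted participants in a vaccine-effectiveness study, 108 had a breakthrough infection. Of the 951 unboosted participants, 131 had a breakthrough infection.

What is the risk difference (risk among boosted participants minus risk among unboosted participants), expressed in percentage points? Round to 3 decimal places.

-9.681

risk, boosted participants = 108/2638 = 0.04094
risk, unboosted participants = 131/951 = 0.13775
risk difference = 0.04094 − 0.13775 = -0.09681 → -9.681 percentage points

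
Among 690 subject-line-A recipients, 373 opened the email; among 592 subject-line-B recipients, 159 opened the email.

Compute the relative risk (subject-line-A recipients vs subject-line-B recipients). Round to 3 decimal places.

RR = 2.013

risk, subject-line-A recipients = 373/690 = 0.5406
risk, subject-line-B recipients = 159/592 = 0.2686
RR = 0.5406 / 0.2686 = 2.013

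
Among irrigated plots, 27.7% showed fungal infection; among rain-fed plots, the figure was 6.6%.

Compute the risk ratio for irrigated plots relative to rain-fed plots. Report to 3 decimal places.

RR = 0.2770 / 0.0660 = 4.197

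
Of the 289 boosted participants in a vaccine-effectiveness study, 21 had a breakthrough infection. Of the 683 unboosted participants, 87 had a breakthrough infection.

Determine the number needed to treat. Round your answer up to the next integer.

19

risk, boosted participants = 21/289 = 0.072664
risk, unboosted participants = 87/683 = 0.127379
absolute risk difference = 0.054715
1 / 0.054715 = 18.277 → round up → 19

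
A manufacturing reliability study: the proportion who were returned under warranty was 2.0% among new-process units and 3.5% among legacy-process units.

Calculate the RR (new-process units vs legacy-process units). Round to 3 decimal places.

RR = 0.02000 / 0.03500 = 0.571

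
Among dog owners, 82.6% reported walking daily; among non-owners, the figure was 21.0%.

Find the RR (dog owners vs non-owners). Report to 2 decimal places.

RR = 0.8260 / 0.2100 = 3.93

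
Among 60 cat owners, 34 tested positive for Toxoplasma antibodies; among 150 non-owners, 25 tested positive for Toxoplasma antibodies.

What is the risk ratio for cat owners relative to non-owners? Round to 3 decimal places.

risk, cat owners = 34/60 = 0.5667
risk, non-owners = 25/150 = 0.1667
RR = 0.5667 / 0.1667 = 3.400

3.400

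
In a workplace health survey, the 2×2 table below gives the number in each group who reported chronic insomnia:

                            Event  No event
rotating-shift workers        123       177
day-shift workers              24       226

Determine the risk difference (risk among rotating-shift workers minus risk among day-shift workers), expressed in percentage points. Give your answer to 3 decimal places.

RD = 31.400

risk, rotating-shift workers = 123/300 = 0.4100
risk, day-shift workers = 24/250 = 0.0960
risk difference = 0.4100 − 0.0960 = 0.3140 → 31.400 percentage points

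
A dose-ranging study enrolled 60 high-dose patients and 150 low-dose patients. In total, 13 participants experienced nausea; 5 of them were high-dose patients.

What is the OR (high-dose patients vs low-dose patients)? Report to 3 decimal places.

high-dose patients without the outcome: 60 − 5 = 55
low-dose patients with the outcome: 13 − 5 = 8
low-dose patients without the outcome: 150 − 8 = 142
OR = (5 × 142) / (55 × 8) = 710/440 ≈ 1.614

OR ≈ 1.614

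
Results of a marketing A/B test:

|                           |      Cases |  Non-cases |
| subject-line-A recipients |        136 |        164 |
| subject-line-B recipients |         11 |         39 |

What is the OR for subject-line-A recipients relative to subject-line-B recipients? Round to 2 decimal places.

2.94

odds, subject-line-A recipients = 136/164 = 0.8293
odds, subject-line-B recipients = 11/39 = 0.2821
OR = 0.8293 / 0.2821 = 2.94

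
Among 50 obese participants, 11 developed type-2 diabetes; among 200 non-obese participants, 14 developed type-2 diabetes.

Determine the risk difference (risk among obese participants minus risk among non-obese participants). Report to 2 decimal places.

0.15

risk, obese participants = 11/50 = 0.2200
risk, non-obese participants = 14/200 = 0.0700
risk difference = 0.2200 − 0.0700 = 0.15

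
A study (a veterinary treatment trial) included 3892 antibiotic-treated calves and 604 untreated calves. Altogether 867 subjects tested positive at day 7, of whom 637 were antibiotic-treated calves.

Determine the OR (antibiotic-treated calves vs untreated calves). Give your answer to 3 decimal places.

antibiotic-treated calves without the outcome: 3892 − 637 = 3255
untreated calves with the outcome: 867 − 637 = 230
untreated calves without the outcome: 604 − 230 = 374
OR = (637 × 374) / (3255 × 230) = 238238/748650 ≈ 0.318

OR = 0.318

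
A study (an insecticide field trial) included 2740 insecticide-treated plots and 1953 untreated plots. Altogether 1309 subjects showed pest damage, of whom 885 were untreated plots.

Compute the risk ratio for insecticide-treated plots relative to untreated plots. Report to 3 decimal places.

RR ≈ 0.341

insecticide-treated plots with the outcome: 1309 − 885 = 424
insecticide-treated plots without the outcome: 2740 − 424 = 2316
untreated plots without the outcome: 1953 − 885 = 1068
risk, insecticide-treated plots = 424/2740 = 0.1547
risk, untreated plots = 885/1953 = 0.4531
RR = 0.1547 / 0.4531 = 0.341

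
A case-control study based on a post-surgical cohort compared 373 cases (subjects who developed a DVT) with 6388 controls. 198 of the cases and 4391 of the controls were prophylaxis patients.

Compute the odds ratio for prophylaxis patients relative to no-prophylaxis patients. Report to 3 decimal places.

OR = (198 × 1997) / (4391 × 175) = 395406/768425 ≈ 0.515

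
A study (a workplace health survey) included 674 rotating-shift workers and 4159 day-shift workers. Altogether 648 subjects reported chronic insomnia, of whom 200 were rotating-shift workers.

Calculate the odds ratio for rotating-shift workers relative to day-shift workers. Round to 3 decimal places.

rotating-shift workers without the outcome: 674 − 200 = 474
day-shift workers with the outcome: 648 − 200 = 448
day-shift workers without the outcome: 4159 − 448 = 3711
odds, rotating-shift workers = 200/474 = 0.4219
odds, day-shift workers = 448/3711 = 0.1207
OR = 0.4219 / 0.1207 = 3.495

OR = 3.495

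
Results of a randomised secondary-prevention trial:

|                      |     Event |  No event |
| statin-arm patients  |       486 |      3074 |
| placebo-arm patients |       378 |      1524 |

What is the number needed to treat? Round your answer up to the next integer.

risk, statin-arm patients = 486/3560 = 0.136517
risk, placebo-arm patients = 378/1902 = 0.198738
absolute risk difference = 0.062221
1 / 0.062221 = 16.072 → round up → 17

17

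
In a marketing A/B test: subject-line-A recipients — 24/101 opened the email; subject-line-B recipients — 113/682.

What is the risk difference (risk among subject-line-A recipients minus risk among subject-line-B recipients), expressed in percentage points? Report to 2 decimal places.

risk, subject-line-A recipients = 24/101 = 0.2376
risk, subject-line-B recipients = 113/682 = 0.1657
risk difference = 0.2376 − 0.1657 = 0.0719 → 7.19 percentage points

RD: 7.19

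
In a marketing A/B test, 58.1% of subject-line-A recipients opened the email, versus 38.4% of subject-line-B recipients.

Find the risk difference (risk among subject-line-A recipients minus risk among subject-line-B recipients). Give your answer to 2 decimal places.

risk difference = 0.5810 − 0.3840 = 0.20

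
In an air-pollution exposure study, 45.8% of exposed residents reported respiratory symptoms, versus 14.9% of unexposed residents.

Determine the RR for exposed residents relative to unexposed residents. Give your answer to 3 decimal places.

RR = 0.4580 / 0.1490 = 3.074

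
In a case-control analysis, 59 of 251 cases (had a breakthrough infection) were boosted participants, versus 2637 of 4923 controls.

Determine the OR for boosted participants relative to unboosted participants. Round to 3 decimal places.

odds, boosted participants = 59/2637 = 0.02237
odds, unboosted participants = 192/2286 = 0.08399
OR = 0.02237 / 0.08399 = 0.266

0.266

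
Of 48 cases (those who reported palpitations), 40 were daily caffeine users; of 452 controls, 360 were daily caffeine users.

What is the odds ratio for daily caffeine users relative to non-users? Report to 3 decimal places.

OR = (40 × 92) / (360 × 8) = 3680/2880 ≈ 1.278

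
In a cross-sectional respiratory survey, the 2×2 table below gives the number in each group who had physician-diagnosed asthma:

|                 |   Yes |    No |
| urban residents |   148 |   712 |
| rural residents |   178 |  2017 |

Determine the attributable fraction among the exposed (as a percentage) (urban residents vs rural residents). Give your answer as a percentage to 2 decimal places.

risk, urban residents = 148/860 = 0.1721
risk, rural residents = 178/2195 = 0.0811
AR% = (0.1721 − 0.0811) / 0.1721 = 0.5288 → 52.88%

AR%: 52.88%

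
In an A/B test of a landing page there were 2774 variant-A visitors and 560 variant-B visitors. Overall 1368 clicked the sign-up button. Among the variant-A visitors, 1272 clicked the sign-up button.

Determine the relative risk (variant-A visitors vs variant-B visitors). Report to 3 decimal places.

variant-A visitors without the outcome: 2774 − 1272 = 1502
variant-B visitors with the outcome: 1368 − 1272 = 96
variant-B visitors without the outcome: 560 − 96 = 464
risk, variant-A visitors = 1272/2774 = 0.4585
risk, variant-B visitors = 96/560 = 0.1714
RR = 0.4585 / 0.1714 = 2.675

2.675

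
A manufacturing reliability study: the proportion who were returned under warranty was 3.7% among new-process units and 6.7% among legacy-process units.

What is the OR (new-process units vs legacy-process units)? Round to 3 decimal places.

odds, new-process units = 0.03700/0.96300 = 0.03842
odds, legacy-process units = 0.06700/0.93300 = 0.07181
OR = 0.03842 / 0.07181 = 0.535

OR ≈ 0.535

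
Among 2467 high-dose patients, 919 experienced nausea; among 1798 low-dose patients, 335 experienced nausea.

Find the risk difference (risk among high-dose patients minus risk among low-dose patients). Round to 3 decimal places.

0.186

risk, high-dose patients = 919/2467 = 0.3725
risk, low-dose patients = 335/1798 = 0.1863
risk difference = 0.3725 − 0.1863 = 0.186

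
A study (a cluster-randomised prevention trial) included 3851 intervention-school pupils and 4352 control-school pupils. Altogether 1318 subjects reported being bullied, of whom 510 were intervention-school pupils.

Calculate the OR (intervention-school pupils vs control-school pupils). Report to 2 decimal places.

OR: 0.67

intervention-school pupils without the outcome: 3851 − 510 = 3341
control-school pupils with the outcome: 1318 − 510 = 808
control-school pupils without the outcome: 4352 − 808 = 3544
OR = (510 × 3544) / (3341 × 808) = 1807440/2699528 ≈ 0.67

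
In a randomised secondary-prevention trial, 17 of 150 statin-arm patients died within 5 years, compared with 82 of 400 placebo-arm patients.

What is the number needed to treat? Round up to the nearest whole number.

NNT = 11

risk, statin-arm patients = 17/150 = 0.113333
risk, placebo-arm patients = 82/400 = 0.205000
absolute risk difference = 0.091667
1 / 0.091667 = 10.909 → round up → 11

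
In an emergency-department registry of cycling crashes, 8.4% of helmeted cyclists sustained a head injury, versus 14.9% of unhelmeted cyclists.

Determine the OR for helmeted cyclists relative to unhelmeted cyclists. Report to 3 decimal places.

OR: 0.524

odds, helmeted cyclists = 0.0840/0.9160 = 0.0917
odds, unhelmeted cyclists = 0.1490/0.8510 = 0.1751
OR = 0.0917 / 0.1751 = 0.524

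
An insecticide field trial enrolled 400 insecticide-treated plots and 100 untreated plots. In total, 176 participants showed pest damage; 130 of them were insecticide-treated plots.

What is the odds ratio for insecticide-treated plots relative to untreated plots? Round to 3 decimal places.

0.565

insecticide-treated plots without the outcome: 400 − 130 = 270
untreated plots with the outcome: 176 − 130 = 46
untreated plots without the outcome: 100 − 46 = 54
odds, insecticide-treated plots = 130/270 = 0.4815
odds, untreated plots = 46/54 = 0.8519
OR = 0.4815 / 0.8519 = 0.565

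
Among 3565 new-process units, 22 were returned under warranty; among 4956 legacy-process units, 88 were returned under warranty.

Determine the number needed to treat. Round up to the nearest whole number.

risk, new-process units = 22/3565 = 0.006171
risk, legacy-process units = 88/4956 = 0.017756
absolute risk difference = 0.011585
1 / 0.011585 = 86.319 → round up → 87

NNT: 87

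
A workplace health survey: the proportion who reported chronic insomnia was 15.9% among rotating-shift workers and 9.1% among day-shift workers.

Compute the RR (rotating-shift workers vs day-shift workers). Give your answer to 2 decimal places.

RR = 0.1590 / 0.0910 = 1.75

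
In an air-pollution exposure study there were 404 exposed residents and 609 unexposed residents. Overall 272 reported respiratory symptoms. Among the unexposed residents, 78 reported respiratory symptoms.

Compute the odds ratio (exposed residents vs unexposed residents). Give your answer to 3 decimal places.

OR = 6.289

exposed residents with the outcome: 272 − 78 = 194
exposed residents without the outcome: 404 − 194 = 210
unexposed residents without the outcome: 609 − 78 = 531
OR = (194 × 531) / (210 × 78) = 103014/16380 ≈ 6.289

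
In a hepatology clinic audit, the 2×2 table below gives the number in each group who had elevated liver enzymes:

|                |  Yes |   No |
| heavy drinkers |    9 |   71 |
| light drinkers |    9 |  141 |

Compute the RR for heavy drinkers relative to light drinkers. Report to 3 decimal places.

1.875

risk, heavy drinkers = 9/80 = 0.1125
risk, light drinkers = 9/150 = 0.0600
RR = 0.1125 / 0.0600 = 1.875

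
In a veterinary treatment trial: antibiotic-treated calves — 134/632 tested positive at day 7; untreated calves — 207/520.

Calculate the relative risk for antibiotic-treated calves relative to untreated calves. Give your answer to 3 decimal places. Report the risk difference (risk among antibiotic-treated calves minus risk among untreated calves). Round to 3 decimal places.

risk, antibiotic-treated calves = 134/632 = 0.2120
risk, untreated calves = 207/520 = 0.3981
RR = 0.2120 / 0.3981 = 0.533
risk difference = 0.2120 − 0.3981 = -0.186

RR = 0.533; RD = -0.186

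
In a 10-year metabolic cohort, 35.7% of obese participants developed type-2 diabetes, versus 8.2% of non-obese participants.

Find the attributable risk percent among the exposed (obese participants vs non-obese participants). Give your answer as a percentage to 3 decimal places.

AR% = (0.3570 − 0.0820) / 0.3570 = 0.7703 → 77.031%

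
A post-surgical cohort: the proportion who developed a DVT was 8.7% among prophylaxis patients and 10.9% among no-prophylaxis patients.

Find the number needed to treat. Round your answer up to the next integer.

NNT = 46

absolute risk difference = 0.022000
1 / 0.022000 = 45.455 → round up → 46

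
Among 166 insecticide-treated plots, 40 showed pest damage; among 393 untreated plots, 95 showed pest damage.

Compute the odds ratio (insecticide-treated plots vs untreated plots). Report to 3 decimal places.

OR = (40 × 298) / (126 × 95) = 11920/11970 ≈ 0.996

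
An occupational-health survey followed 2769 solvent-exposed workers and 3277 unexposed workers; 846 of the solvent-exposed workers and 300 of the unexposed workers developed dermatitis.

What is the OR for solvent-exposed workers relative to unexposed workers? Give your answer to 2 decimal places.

OR = (846 × 2977) / (1923 × 300) = 2518542/576900 ≈ 4.37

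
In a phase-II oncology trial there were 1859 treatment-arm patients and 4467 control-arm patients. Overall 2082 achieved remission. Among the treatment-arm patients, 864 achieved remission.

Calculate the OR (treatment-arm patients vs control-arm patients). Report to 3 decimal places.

treatment-arm patients without the outcome: 1859 − 864 = 995
control-arm patients with the outcome: 2082 − 864 = 1218
control-arm patients without the outcome: 4467 − 1218 = 3249
odds, treatment-arm patients = 864/995 = 0.8683
odds, control-arm patients = 1218/3249 = 0.3749
OR = 0.8683 / 0.3749 = 2.316

2.316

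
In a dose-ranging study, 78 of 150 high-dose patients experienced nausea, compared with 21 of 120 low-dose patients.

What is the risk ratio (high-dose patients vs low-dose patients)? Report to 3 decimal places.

risk, high-dose patients = 78/150 = 0.5200
risk, low-dose patients = 21/120 = 0.1750
RR = 0.5200 / 0.1750 = 2.971

RR: 2.971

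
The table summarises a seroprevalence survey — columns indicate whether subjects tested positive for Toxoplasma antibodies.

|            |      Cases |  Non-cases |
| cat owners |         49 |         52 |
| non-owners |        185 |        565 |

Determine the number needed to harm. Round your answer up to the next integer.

5

risk, cat owners = 49/101 = 0.485149
risk, non-owners = 185/750 = 0.246667
absolute risk difference = 0.238482
1 / 0.238482 = 4.193 → round up → 5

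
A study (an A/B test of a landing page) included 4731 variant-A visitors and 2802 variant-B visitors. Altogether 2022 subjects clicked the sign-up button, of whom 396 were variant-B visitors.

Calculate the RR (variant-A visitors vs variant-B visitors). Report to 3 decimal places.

2.432

variant-A visitors with the outcome: 2022 − 396 = 1626
variant-A visitors without the outcome: 4731 − 1626 = 3105
variant-B visitors without the outcome: 2802 − 396 = 2406
risk, variant-A visitors = 1626/4731 = 0.3437
risk, variant-B visitors = 396/2802 = 0.1413
RR = 0.3437 / 0.1413 = 2.432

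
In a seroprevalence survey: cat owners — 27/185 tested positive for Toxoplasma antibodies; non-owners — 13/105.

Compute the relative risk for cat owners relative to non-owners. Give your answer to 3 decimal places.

risk, cat owners = 27/185 = 0.1459
risk, non-owners = 13/105 = 0.1238
RR = 0.1459 / 0.1238 = 1.179

1.179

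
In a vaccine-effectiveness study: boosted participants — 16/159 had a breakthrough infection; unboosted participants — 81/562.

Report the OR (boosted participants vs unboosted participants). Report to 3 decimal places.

OR = (16 × 481) / (143 × 81) = 7696/11583 ≈ 0.664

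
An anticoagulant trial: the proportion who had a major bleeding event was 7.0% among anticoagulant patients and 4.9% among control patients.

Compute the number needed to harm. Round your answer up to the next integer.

NNH = 48

absolute risk difference = 0.021000
1 / 0.021000 = 47.619 → round up → 48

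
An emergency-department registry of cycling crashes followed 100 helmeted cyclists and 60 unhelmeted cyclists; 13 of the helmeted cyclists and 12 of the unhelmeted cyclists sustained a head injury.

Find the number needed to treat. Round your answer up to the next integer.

risk, helmeted cyclists = 13/100 = 0.130000
risk, unhelmeted cyclists = 12/60 = 0.200000
absolute risk difference = 0.070000
1 / 0.070000 = 14.286 → round up → 15

15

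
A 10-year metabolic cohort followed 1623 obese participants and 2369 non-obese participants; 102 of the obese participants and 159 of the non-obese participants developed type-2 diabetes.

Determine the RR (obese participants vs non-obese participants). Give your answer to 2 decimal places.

0.94

risk, obese participants = 102/1623 = 0.0628
risk, non-obese participants = 159/2369 = 0.0671
RR = 0.0628 / 0.0671 = 0.94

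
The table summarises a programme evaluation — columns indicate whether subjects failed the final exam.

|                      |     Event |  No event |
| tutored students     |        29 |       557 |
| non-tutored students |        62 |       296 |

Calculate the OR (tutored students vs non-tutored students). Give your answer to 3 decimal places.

OR = (29 × 296) / (557 × 62) = 8584/34534 ≈ 0.249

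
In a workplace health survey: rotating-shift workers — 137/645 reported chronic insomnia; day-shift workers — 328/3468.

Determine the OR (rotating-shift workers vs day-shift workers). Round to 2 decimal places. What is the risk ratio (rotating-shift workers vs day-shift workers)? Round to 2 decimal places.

OR = 2.58; RR = 2.25

OR = (137 × 3140) / (508 × 328) = 430180/166624 ≈ 2.58
risk, rotating-shift workers = 137/645 = 0.2124
risk, day-shift workers = 328/3468 = 0.0946
RR = 0.2124 / 0.0946 = 2.25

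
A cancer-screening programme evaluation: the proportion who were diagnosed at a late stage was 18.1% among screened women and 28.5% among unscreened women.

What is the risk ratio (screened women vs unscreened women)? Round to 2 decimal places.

RR = 0.1810 / 0.2850 = 0.64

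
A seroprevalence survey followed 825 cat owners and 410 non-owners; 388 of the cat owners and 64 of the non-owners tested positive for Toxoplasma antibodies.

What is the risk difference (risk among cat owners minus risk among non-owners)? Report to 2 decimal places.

0.31

risk, cat owners = 388/825 = 0.4703
risk, non-owners = 64/410 = 0.1561
risk difference = 0.4703 − 0.1561 = 0.31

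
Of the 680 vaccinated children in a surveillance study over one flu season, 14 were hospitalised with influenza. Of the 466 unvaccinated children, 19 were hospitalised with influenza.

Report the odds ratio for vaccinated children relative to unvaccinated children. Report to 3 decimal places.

OR = (14 × 447) / (666 × 19) = 6258/12654 ≈ 0.495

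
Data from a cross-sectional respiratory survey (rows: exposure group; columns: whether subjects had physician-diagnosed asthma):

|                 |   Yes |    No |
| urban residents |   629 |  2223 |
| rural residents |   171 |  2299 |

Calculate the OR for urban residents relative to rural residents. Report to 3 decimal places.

3.804

odds, urban residents = 629/2223 = 0.2830
odds, rural residents = 171/2299 = 0.0744
OR = 0.2830 / 0.0744 = 3.804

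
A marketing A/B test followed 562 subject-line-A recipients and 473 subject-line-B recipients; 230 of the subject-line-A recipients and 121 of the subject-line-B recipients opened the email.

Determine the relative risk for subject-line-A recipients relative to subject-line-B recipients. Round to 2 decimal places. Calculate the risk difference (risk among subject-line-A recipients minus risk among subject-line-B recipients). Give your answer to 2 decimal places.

risk, subject-line-A recipients = 230/562 = 0.4093
risk, subject-line-B recipients = 121/473 = 0.2558
RR = 0.4093 / 0.2558 = 1.60
risk difference = 0.4093 − 0.2558 = 0.15

RR = 1.60; RD = 0.15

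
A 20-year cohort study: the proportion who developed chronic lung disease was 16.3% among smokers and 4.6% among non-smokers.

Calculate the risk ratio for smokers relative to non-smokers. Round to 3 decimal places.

RR = 0.16300 / 0.04600 = 3.543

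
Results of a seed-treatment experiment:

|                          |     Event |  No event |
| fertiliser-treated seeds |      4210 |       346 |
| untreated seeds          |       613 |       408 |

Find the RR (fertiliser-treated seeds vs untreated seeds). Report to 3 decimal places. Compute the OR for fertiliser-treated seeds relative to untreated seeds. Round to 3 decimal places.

risk, fertiliser-treated seeds = 4210/4556 = 0.9241
risk, untreated seeds = 613/1021 = 0.6004
RR = 0.9241 / 0.6004 = 1.539
OR = (4210 × 408) / (346 × 613) = 1717680/212098 ≈ 8.099

RR = 1.539; OR = 8.099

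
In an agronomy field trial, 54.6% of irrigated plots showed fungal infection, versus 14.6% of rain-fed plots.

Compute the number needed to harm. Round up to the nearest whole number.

NNH ≈ 3

absolute risk difference = 0.400000
1 / 0.400000 = 2.500 → round up → 3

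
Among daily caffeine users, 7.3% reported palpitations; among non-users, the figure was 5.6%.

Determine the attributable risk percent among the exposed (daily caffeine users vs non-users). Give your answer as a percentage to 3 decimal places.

AR% = (0.0730 − 0.0560) / 0.0730 = 0.2329 → 23.288%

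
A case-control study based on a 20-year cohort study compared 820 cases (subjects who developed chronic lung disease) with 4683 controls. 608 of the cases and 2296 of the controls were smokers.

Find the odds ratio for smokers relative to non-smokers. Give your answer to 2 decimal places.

OR = (608 × 2387) / (2296 × 212) = 1451296/486752 ≈ 2.98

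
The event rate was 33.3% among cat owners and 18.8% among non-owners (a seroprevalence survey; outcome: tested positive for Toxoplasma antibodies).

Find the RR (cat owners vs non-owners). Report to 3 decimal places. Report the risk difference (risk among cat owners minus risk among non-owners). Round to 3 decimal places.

RR = 1.771; RD = 0.145

RR = 0.3330 / 0.1880 = 1.771
risk difference = 0.3330 − 0.1880 = 0.145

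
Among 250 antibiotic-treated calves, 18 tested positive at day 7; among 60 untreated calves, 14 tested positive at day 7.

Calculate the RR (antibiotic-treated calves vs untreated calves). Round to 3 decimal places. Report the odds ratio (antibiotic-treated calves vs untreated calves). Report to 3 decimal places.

RR = 0.309; OR = 0.255

risk, antibiotic-treated calves = 18/250 = 0.0720
risk, untreated calves = 14/60 = 0.2333
RR = 0.0720 / 0.2333 = 0.309
OR = (18 × 46) / (232 × 14) = 828/3248 ≈ 0.255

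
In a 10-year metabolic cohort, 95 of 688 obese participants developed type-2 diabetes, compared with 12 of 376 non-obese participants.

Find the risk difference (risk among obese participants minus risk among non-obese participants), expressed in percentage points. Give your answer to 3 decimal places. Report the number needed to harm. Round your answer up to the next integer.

risk, obese participants = 95/688 = 0.13808
risk, non-obese participants = 12/376 = 0.03191
risk difference = 0.13808 − 0.03191 = 0.10617 → 10.617 percentage points
absolute risk difference = 0.106167
1 / 0.106167 = 9.419 → round up → 10

RD = 10.617; NNH = 10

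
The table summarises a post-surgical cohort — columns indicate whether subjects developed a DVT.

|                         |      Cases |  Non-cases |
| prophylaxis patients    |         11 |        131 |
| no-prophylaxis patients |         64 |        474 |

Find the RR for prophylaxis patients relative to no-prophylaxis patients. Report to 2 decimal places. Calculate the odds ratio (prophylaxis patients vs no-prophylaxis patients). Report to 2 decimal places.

risk, prophylaxis patients = 11/142 = 0.0775
risk, no-prophylaxis patients = 64/538 = 0.1190
RR = 0.0775 / 0.1190 = 0.65
OR = (11 × 474) / (131 × 64) = 5214/8384 ≈ 0.62

RR = 0.65; OR = 0.62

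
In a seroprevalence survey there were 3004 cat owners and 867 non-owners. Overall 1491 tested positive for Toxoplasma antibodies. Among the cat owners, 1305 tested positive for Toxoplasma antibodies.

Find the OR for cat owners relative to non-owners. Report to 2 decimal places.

cat owners without the outcome: 3004 − 1305 = 1699
non-owners with the outcome: 1491 − 1305 = 186
non-owners without the outcome: 867 − 186 = 681
OR = (1305 × 681) / (1699 × 186) = 888705/316014 ≈ 2.81

OR ≈ 2.81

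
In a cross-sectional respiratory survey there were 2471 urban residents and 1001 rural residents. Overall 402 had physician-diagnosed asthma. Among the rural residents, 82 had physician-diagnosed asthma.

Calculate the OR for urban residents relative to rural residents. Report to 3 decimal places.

1.667

urban residents with the outcome: 402 − 82 = 320
urban residents without the outcome: 2471 − 320 = 2151
rural residents without the outcome: 1001 − 82 = 919
OR = (320 × 919) / (2151 × 82) = 294080/176382 ≈ 1.667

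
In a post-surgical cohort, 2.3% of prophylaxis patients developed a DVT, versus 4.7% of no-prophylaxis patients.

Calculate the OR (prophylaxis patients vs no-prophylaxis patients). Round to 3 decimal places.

odds, prophylaxis patients = 0.02300/0.97700 = 0.02354
odds, no-prophylaxis patients = 0.04700/0.95300 = 0.04932
OR = 0.02354 / 0.04932 = 0.477

OR ≈ 0.477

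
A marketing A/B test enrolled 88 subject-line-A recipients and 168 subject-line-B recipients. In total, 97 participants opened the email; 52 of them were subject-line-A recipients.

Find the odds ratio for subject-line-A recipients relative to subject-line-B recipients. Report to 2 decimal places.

subject-line-A recipients without the outcome: 88 − 52 = 36
subject-line-B recipients with the outcome: 97 − 52 = 45
subject-line-B recipients without the outcome: 168 − 45 = 123
odds, subject-line-A recipients = 52/36 = 1.4444
odds, subject-line-B recipients = 45/123 = 0.3659
OR = 1.4444 / 0.3659 = 3.95

OR: 3.95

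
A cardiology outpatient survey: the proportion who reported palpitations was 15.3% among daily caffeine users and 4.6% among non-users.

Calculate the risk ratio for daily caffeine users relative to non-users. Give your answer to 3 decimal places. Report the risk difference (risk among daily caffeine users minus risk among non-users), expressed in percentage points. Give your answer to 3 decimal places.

RR = 3.326; RD = 10.700

RR = 0.15300 / 0.04600 = 3.326
risk difference = 0.15300 − 0.04600 = 0.10700 → 10.700 percentage points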